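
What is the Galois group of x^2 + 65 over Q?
Gal(K/Q) = Z/2Z (cyclic of order 2)

x^2 + 65 is irreducible over Q since -65 is not a rational square. The splitting field Q(sqrt(-65)) has degree 2 over Q, and its unique nontrivial automorphism is sqrt(-65) ↦ -sqrt(-65). Hence Gal(Q(sqrt(-65))/Q) = Z/2Z.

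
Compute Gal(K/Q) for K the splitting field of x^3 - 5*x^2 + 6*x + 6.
Gal(K/Q) = S_3 (symmetric group of order 6)

Compute the discriminant of x^3 + (-5)*x^2 + (6)*x + (6): Δ = -1176. Since Δ is not a rational square, the Galois group is not contained in A_3; it must be the full S_3 (irreducibility of the cubic rules out anything smaller).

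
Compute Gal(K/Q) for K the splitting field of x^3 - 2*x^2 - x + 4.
Gal(K/Q) = S_3 (symmetric group of order 6)

Compute the discriminant of x^3 + (-2)*x^2 + (-1)*x + (4): Δ = -152. Since Δ is not a rational square, the Galois group is not contained in A_3; it must be the full S_3 (irreducibility of the cubic rules out anything smaller).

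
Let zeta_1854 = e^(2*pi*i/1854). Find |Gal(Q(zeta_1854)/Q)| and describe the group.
|Gal(Q(zeta_1854)/Q)| = phi(1854) = 612; group ≅ (Z/1854Z)^* ≅ Z/6Z × Z/102Z

The n-th cyclotomic polynomial Φ_1854(x) is the minimal polynomial of zeta_1854 over Q and has degree phi(1854) = 612. So Q(zeta_1854) is a degree-612 Galois extension with Galois group (Z/1854Z)^*. By CRT, (Z/1854Z)^* ≅ (Z/2Z)^* × (Z/9Z)^* × (Z/103Z)^*. Each prime-power unit group is (Z/2Z)^* ≅ trivial group (order 1); (Z/9Z)^* ≅ Z/6Z; (Z/103Z)^* ≅ Z/102Z. Hence Gal(Q(zeta_1854)/Q) ≅ Z/6Z × Z/102Z.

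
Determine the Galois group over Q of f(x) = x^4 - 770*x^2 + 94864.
Gal(K/Q) = Z/2Z (cyclic of order 2)

f factors as (x^2 - 616)(x^2 - 154), so the splitting field is K = Q(sqrt(616), sqrt(154)). The squarefree part of 616 is 154 and the squarefree part of 154 is also 154, so sqrt(616) and sqrt(154) are both rational multiples of sqrt(154). Hence Q(sqrt(616)) = Q(sqrt(154)) = Q(sqrt(154)), and the splitting field collapses to a single degree-2 extension with Galois group Z/2Z.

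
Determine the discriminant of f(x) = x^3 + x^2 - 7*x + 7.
Δ = -812

For x^3 + a x^2 + b x + c the discriminant is Δ = 18 a b c - 4 a^3 c + a^2 b^2 - 4 b^3 - 27 c^2.
Plug a = 1, b = -7, c = 7:
  18*(1)*(-7)*(7) - 4*(1)^3*(7) + (1)^2*(-7)^2 - 4*(-7)^3 - 27*(7)^2
  = -882 + (-28) + 49 + (1372) + (-1323)
  = -812.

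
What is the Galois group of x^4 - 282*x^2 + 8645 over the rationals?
Gal(K/Q) = V_4 (Klein four-group, Z/2Z × Z/2Z)

f factors as (x^2 - 247)(x^2 - 35), so the splitting field is K = Q(sqrt(247), sqrt(35)). The elements 247, 35, 8645 are all non-squares in Q, so sqrt(247) and sqrt(35) generate independent quadratic extensions. Thus [K:Q] = 4 and Gal(K/Q) is generated by the two order-2 automorphisms sqrt(247) ↦ -sqrt(247) and sqrt(35) ↦ -sqrt(35), giving V_4.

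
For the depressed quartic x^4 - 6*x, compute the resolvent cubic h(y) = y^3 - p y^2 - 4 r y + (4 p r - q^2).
h(y) = y^3 - 36

Identify coefficients: p = 0, q = -6, r = 0.
Plug into h(y) = y^3 - p y^2 - 4 r y + (4 p r - q^2):
  h(y) = y^3 - (0) y^2 - 4*(0) y + (4*(0)*(0) - (-6)^2)
       = y^3 + (0) y^2 + (0) y + (-36).
Simplifying: h(y) = y^3 - 36.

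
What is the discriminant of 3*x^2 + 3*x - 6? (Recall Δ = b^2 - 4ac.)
Δ = 81

For a quadratic a x^2 + b x + c the discriminant is Δ = b^2 - 4ac = (3)^2 - 4*(3)*(-6) = 9 - (-72) = 81.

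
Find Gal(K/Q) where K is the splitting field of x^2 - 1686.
Gal(K/Q) = Z/2Z (cyclic of order 2)

x^2 - 1686 is irreducible over Q since 1686 is not a rational square. The splitting field Q(sqrt(1686)) has degree 2 over Q, and its unique nontrivial automorphism is sqrt(1686) ↦ -sqrt(1686). Hence Gal(Q(sqrt(1686))/Q) = Z/2Z.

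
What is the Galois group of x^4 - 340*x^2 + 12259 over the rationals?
Gal(K/Q) = V_4 (Klein four-group, Z/2Z × Z/2Z)

f factors as (x^2 - 41)(x^2 - 299), so the splitting field is K = Q(sqrt(41), sqrt(299)). The elements 41, 299, 12259 are all non-squares in Q, so sqrt(41) and sqrt(299) generate independent quadratic extensions. Thus [K:Q] = 4 and Gal(K/Q) is generated by the two order-2 automorphisms sqrt(41) ↦ -sqrt(41) and sqrt(299) ↦ -sqrt(299), giving V_4.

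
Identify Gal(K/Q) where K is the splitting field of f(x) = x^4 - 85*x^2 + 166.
Gal(K/Q) = V_4 (Klein four-group, Z/2Z × Z/2Z)

f factors as (x^2 - 83)(x^2 - 2), so the splitting field is K = Q(sqrt(83), sqrt(2)). The elements 83, 2, 166 are all non-squares in Q, so sqrt(83) and sqrt(2) generate independent quadratic extensions. Thus [K:Q] = 4 and Gal(K/Q) is generated by the two order-2 automorphisms sqrt(83) ↦ -sqrt(83) and sqrt(2) ↦ -sqrt(2), giving V_4.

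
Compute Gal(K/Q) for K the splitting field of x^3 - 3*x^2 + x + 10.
Gal(K/Q) = S_3 (symmetric group of order 6)

Compute the discriminant of x^3 + (-3)*x^2 + (1)*x + (10): Δ = -2155. Since Δ is not a rational square, the Galois group is not contained in A_3; it must be the full S_3 (irreducibility of the cubic rules out anything smaller).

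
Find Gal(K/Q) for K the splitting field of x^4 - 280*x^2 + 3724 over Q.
Gal(K/Q) = V_4 (Klein four-group, Z/2Z × Z/2Z)

f factors as (x^2 - 266)(x^2 - 14), so the splitting field is K = Q(sqrt(266), sqrt(14)). The elements 266, 14, 3724 are all non-squares in Q, so sqrt(266) and sqrt(14) generate independent quadratic extensions. Thus [K:Q] = 4 and Gal(K/Q) is generated by the two order-2 automorphisms sqrt(266) ↦ -sqrt(266) and sqrt(14) ↦ -sqrt(14), giving V_4.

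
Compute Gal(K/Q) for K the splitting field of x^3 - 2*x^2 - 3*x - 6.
Gal(K/Q) = S_3 (symmetric group of order 6)

Compute the discriminant of x^3 + (-2)*x^2 + (-3)*x + (-6): Δ = -1668. Since Δ is not a rational square, the Galois group is not contained in A_3; it must be the full S_3 (irreducibility of the cubic rules out anything smaller).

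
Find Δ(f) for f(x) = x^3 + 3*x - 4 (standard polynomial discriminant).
Δ = -540

For a depressed cubic x^3 + p x + q the discriminant is Δ = -4 p^3 - 27 q^2 = -4*(3)^3 - 27*(-4)^2 = -108 - 432 = -540.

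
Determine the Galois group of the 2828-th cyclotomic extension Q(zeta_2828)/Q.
|Gal(Q(zeta_2828)/Q)| = phi(2828) = 1200; group ≅ (Z/2828Z)^* ≅ Z/2Z × Z/6Z × Z/100Z

The n-th cyclotomic polynomial Φ_2828(x) is the minimal polynomial of zeta_2828 over Q and has degree phi(2828) = 1200. So Q(zeta_2828) is a degree-1200 Galois extension with Galois group (Z/2828Z)^*. By CRT, (Z/2828Z)^* ≅ (Z/4Z)^* × (Z/7Z)^* × (Z/101Z)^*. Each prime-power unit group is (Z/4Z)^* ≅ Z/2Z; (Z/7Z)^* ≅ Z/6Z; (Z/101Z)^* ≅ Z/100Z. Hence Gal(Q(zeta_2828)/Q) ≅ Z/2Z × Z/6Z × Z/100Z.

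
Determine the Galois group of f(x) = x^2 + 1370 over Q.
Gal(K/Q) = Z/2Z (cyclic of order 2)

x^2 + 1370 is irreducible over Q since -1370 is not a rational square. The splitting field Q(sqrt(-1370)) has degree 2 over Q, and its unique nontrivial automorphism is sqrt(-1370) ↦ -sqrt(-1370). Hence Gal(Q(sqrt(-1370))/Q) = Z/2Z.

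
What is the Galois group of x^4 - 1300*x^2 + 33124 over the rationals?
Gal(K/Q) = Z/2Z (cyclic of order 2)

f factors as (x^2 - 1274)(x^2 - 26), so the splitting field is K = Q(sqrt(1274), sqrt(26)). The squarefree part of 1274 is 26 and the squarefree part of 26 is also 26, so sqrt(1274) and sqrt(26) are both rational multiples of sqrt(26). Hence Q(sqrt(1274)) = Q(sqrt(26)) = Q(sqrt(26)), and the splitting field collapses to a single degree-2 extension with Galois group Z/2Z.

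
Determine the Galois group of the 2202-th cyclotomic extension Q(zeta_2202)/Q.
|Gal(Q(zeta_2202)/Q)| = phi(2202) = 732; group ≅ (Z/2202Z)^* ≅ Z/2Z × Z/366Z

The n-th cyclotomic polynomial Φ_2202(x) is the minimal polynomial of zeta_2202 over Q and has degree phi(2202) = 732. So Q(zeta_2202) is a degree-732 Galois extension with Galois group (Z/2202Z)^*. By CRT, (Z/2202Z)^* ≅ (Z/2Z)^* × (Z/3Z)^* × (Z/367Z)^*. Each prime-power unit group is (Z/2Z)^* ≅ trivial group (order 1); (Z/3Z)^* ≅ Z/2Z; (Z/367Z)^* ≅ Z/366Z. Hence Gal(Q(zeta_2202)/Q) ≅ Z/2Z × Z/366Z.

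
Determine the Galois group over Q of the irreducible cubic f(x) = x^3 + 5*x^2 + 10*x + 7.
Gal(K/Q) = S_3 (symmetric group of order 6)

Compute the discriminant of x^3 + (5)*x^2 + (10)*x + (7): Δ = -23. Since Δ is not a rational square, the Galois group is not contained in A_3; it must be the full S_3 (irreducibility of the cubic rules out anything smaller).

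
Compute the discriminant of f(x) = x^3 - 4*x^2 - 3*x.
Δ = 252

For x^3 + a x^2 + b x + c the discriminant is Δ = 18 a b c - 4 a^3 c + a^2 b^2 - 4 b^3 - 27 c^2.
Plug a = -4, b = -3, c = 0:
  18*(-4)*(-3)*(0) - 4*(-4)^3*(0) + (-4)^2*(-3)^2 - 4*(-3)^3 - 27*(0)^2
  = 0 + (0) + 144 + (108) + (0)
  = 252.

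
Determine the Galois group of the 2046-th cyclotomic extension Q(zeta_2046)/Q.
|Gal(Q(zeta_2046)/Q)| = phi(2046) = 600; group ≅ (Z/2046Z)^* ≅ Z/2Z × Z/10Z × Z/30Z

The n-th cyclotomic polynomial Φ_2046(x) is the minimal polynomial of zeta_2046 over Q and has degree phi(2046) = 600. So Q(zeta_2046) is a degree-600 Galois extension with Galois group (Z/2046Z)^*. By CRT, (Z/2046Z)^* ≅ (Z/2Z)^* × (Z/3Z)^* × (Z/11Z)^* × (Z/31Z)^*. Each prime-power unit group is (Z/2Z)^* ≅ trivial group (order 1); (Z/3Z)^* ≅ Z/2Z; (Z/11Z)^* ≅ Z/10Z; (Z/31Z)^* ≅ Z/30Z. Hence Gal(Q(zeta_2046)/Q) ≅ Z/2Z × Z/10Z × Z/30Z.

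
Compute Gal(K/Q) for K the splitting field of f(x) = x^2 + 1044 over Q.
Gal(K/Q) = Z/2Z (cyclic of order 2)

x^2 + 1044 is irreducible over Q since -1044 is not a rational square. The splitting field Q(sqrt(-1044)) has degree 2 over Q, and its unique nontrivial automorphism is sqrt(-1044) ↦ -sqrt(-1044). Hence Gal(Q(sqrt(-1044))/Q) = Z/2Z.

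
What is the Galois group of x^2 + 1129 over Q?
Gal(K/Q) = Z/2Z (cyclic of order 2)

x^2 + 1129 is irreducible over Q since -1129 is not a rational square. The splitting field Q(sqrt(-1129)) has degree 2 over Q, and its unique nontrivial automorphism is sqrt(-1129) ↦ -sqrt(-1129). Hence Gal(Q(sqrt(-1129))/Q) = Z/2Z.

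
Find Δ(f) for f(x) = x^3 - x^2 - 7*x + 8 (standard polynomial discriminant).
Δ = 733

For x^3 + a x^2 + b x + c the discriminant is Δ = 18 a b c - 4 a^3 c + a^2 b^2 - 4 b^3 - 27 c^2.
Plug a = -1, b = -7, c = 8:
  18*(-1)*(-7)*(8) - 4*(-1)^3*(8) + (-1)^2*(-7)^2 - 4*(-7)^3 - 27*(8)^2
  = 1008 + (32) + 49 + (1372) + (-1728)
  = 733.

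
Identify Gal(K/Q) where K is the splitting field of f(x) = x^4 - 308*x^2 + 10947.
Gal(K/Q) = V_4 (Klein four-group, Z/2Z × Z/2Z)

f factors as (x^2 - 267)(x^2 - 41), so the splitting field is K = Q(sqrt(267), sqrt(41)). The elements 267, 41, 10947 are all non-squares in Q, so sqrt(267) and sqrt(41) generate independent quadratic extensions. Thus [K:Q] = 4 and Gal(K/Q) is generated by the two order-2 automorphisms sqrt(267) ↦ -sqrt(267) and sqrt(41) ↦ -sqrt(41), giving V_4.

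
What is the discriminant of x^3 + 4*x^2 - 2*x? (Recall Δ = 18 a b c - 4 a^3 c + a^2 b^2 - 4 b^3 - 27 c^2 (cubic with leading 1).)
Δ = 96

For x^3 + a x^2 + b x + c the discriminant is Δ = 18 a b c - 4 a^3 c + a^2 b^2 - 4 b^3 - 27 c^2.
Plug a = 4, b = -2, c = 0:
  18*(4)*(-2)*(0) - 4*(4)^3*(0) + (4)^2*(-2)^2 - 4*(-2)^3 - 27*(0)^2
  = 0 + (0) + 64 + (32) + (0)
  = 96.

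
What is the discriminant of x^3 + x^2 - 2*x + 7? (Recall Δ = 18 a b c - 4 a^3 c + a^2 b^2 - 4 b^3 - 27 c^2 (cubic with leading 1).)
Δ = -1567

For x^3 + a x^2 + b x + c the discriminant is Δ = 18 a b c - 4 a^3 c + a^2 b^2 - 4 b^3 - 27 c^2.
Plug a = 1, b = -2, c = 7:
  18*(1)*(-2)*(7) - 4*(1)^3*(7) + (1)^2*(-2)^2 - 4*(-2)^3 - 27*(7)^2
  = -252 + (-28) + 4 + (32) + (-1323)
  = -1567.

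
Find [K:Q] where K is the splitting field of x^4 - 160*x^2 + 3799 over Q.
[K:Q] = 4

f factors as (x^2 - 29)(x^2 - 131); the splitting field is K = Q(sqrt(29), sqrt(131)). Since 29, 131, and 3799 are all non-squares in Q, the three subfields Q(sqrt(29)), Q(sqrt(131)), Q(sqrt(3799)) are distinct degree-2 extensions, so [K:Q] = 4 (Klein four Galois group).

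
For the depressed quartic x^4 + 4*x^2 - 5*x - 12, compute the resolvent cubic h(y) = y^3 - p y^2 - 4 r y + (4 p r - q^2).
h(y) = y^3 - 4*y^2 + 48*y - 217

Identify coefficients: p = 4, q = -5, r = -12.
Plug into h(y) = y^3 - p y^2 - 4 r y + (4 p r - q^2):
  h(y) = y^3 - (4) y^2 - 4*(-12) y + (4*(4)*(-12) - (-5)^2)
       = y^3 + (-4) y^2 + (48) y + (-217).
Simplifying: h(y) = y^3 - 4*y^2 + 48*y - 217.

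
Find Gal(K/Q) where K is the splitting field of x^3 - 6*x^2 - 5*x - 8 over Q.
Gal(K/Q) = S_3 (symmetric group of order 6)

Compute the discriminant of x^3 + (-6)*x^2 + (-5)*x + (-8): Δ = -11560. Since Δ is not a rational square, the Galois group is not contained in A_3; it must be the full S_3 (irreducibility of the cubic rules out anything smaller).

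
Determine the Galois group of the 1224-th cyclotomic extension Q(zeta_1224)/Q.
|Gal(Q(zeta_1224)/Q)| = phi(1224) = 384; group ≅ (Z/1224Z)^* ≅ Z/2Z × Z/2Z × Z/6Z × Z/16Z

The n-th cyclotomic polynomial Φ_1224(x) is the minimal polynomial of zeta_1224 over Q and has degree phi(1224) = 384. So Q(zeta_1224) is a degree-384 Galois extension with Galois group (Z/1224Z)^*. By CRT, (Z/1224Z)^* ≅ (Z/8Z)^* × (Z/9Z)^* × (Z/17Z)^*. Each prime-power unit group is (Z/8Z)^* ≅ Z/2Z × Z/2Z; (Z/9Z)^* ≅ Z/6Z; (Z/17Z)^* ≅ Z/16Z. Hence Gal(Q(zeta_1224)/Q) ≅ Z/2Z × Z/2Z × Z/6Z × Z/16Z.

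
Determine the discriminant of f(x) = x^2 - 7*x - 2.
Δ = 57

For a quadratic a x^2 + b x + c the discriminant is Δ = b^2 - 4ac = (-7)^2 - 4*(1)*(-2) = 49 - (-8) = 57.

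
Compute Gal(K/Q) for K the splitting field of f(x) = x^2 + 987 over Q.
Gal(K/Q) = Z/2Z (cyclic of order 2)

x^2 + 987 is irreducible over Q since -987 is not a rational square. The splitting field Q(sqrt(-987)) has degree 2 over Q, and its unique nontrivial automorphism is sqrt(-987) ↦ -sqrt(-987). Hence Gal(Q(sqrt(-987))/Q) = Z/2Z.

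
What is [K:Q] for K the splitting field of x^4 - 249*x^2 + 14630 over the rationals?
[K:Q] = 4

f factors as (x^2 - 154)(x^2 - 95); the splitting field is K = Q(sqrt(154), sqrt(95)). Since 154, 95, and 14630 are all non-squares in Q, the three subfields Q(sqrt(154)), Q(sqrt(95)), Q(sqrt(14630)) are distinct degree-2 extensions, so [K:Q] = 4 (Klein four Galois group).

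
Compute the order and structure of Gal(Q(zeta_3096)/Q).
|Gal(Q(zeta_3096)/Q)| = phi(3096) = 1008; group ≅ (Z/3096Z)^* ≅ Z/2Z × Z/2Z × Z/6Z × Z/42Z

The n-th cyclotomic polynomial Φ_3096(x) is the minimal polynomial of zeta_3096 over Q and has degree phi(3096) = 1008. So Q(zeta_3096) is a degree-1008 Galois extension with Galois group (Z/3096Z)^*. By CRT, (Z/3096Z)^* ≅ (Z/8Z)^* × (Z/9Z)^* × (Z/43Z)^*. Each prime-power unit group is (Z/8Z)^* ≅ Z/2Z × Z/2Z; (Z/9Z)^* ≅ Z/6Z; (Z/43Z)^* ≅ Z/42Z. Hence Gal(Q(zeta_3096)/Q) ≅ Z/2Z × Z/2Z × Z/6Z × Z/42Z.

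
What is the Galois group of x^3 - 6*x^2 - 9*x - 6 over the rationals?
Gal(K/Q) = S_3 (symmetric group of order 6)

Compute the discriminant of x^3 + (-6)*x^2 + (-9)*x + (-6): Δ = -6156. Since Δ is not a rational square, the Galois group is not contained in A_3; it must be the full S_3 (irreducibility of the cubic rules out anything smaller).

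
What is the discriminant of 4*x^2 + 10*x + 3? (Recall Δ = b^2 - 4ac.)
Δ = 52

For a quadratic a x^2 + b x + c the discriminant is Δ = b^2 - 4ac = (10)^2 - 4*(4)*(3) = 100 - (48) = 52.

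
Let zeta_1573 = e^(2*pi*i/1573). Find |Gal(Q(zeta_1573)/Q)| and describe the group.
|Gal(Q(zeta_1573)/Q)| = phi(1573) = 1320; group ≅ (Z/1573Z)^* ≅ Z/12Z × Z/110Z

The n-th cyclotomic polynomial Φ_1573(x) is the minimal polynomial of zeta_1573 over Q and has degree phi(1573) = 1320. So Q(zeta_1573) is a degree-1320 Galois extension with Galois group (Z/1573Z)^*. By CRT, (Z/1573Z)^* ≅ (Z/121Z)^* × (Z/13Z)^*. Each prime-power unit group is (Z/121Z)^* ≅ Z/110Z; (Z/13Z)^* ≅ Z/12Z. Hence Gal(Q(zeta_1573)/Q) ≅ Z/12Z × Z/110Z.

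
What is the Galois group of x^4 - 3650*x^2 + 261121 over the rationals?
Gal(K/Q) = Z/2Z (cyclic of order 2)

f factors as (x^2 - 73)(x^2 - 3577), so the splitting field is K = Q(sqrt(73), sqrt(3577)). The squarefree part of 73 is 73 and the squarefree part of 3577 is also 73, so sqrt(73) and sqrt(3577) are both rational multiples of sqrt(73). Hence Q(sqrt(73)) = Q(sqrt(3577)) = Q(sqrt(73)), and the splitting field collapses to a single degree-2 extension with Galois group Z/2Z.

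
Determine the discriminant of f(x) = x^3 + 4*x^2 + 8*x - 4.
Δ = -2736

For x^3 + a x^2 + b x + c the discriminant is Δ = 18 a b c - 4 a^3 c + a^2 b^2 - 4 b^3 - 27 c^2.
Plug a = 4, b = 8, c = -4:
  18*(4)*(8)*(-4) - 4*(4)^3*(-4) + (4)^2*(8)^2 - 4*(8)^3 - 27*(-4)^2
  = -2304 + (1024) + 1024 + (-2048) + (-432)
  = -2736.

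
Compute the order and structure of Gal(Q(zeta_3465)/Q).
|Gal(Q(zeta_3465)/Q)| = phi(3465) = 1440; group ≅ (Z/3465Z)^* ≅ Z/4Z × Z/6Z × Z/6Z × Z/10Z

The n-th cyclotomic polynomial Φ_3465(x) is the minimal polynomial of zeta_3465 over Q and has degree phi(3465) = 1440. So Q(zeta_3465) is a degree-1440 Galois extension with Galois group (Z/3465Z)^*. By CRT, (Z/3465Z)^* ≅ (Z/9Z)^* × (Z/5Z)^* × (Z/7Z)^* × (Z/11Z)^*. Each prime-power unit group is (Z/9Z)^* ≅ Z/6Z; (Z/5Z)^* ≅ Z/4Z; (Z/7Z)^* ≅ Z/6Z; (Z/11Z)^* ≅ Z/10Z. Hence Gal(Q(zeta_3465)/Q) ≅ Z/4Z × Z/6Z × Z/6Z × Z/10Z.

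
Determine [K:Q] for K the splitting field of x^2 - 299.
[K:Q] = 2

The polynomial x^2 - 299 is irreducible over Q since 299 is not a perfect square. Its splitting field is Q(sqrt(299)), which has degree 2 over Q.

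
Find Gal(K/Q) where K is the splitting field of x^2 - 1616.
Gal(K/Q) = Z/2Z (cyclic of order 2)

x^2 - 1616 is irreducible over Q since 1616 is not a rational square. The splitting field Q(sqrt(1616)) has degree 2 over Q, and its unique nontrivial automorphism is sqrt(1616) ↦ -sqrt(1616). Hence Gal(Q(sqrt(1616))/Q) = Z/2Z.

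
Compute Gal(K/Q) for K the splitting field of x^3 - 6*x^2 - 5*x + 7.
Gal(K/Q) = S_3 (symmetric group of order 6)

Compute the discriminant of x^3 + (-6)*x^2 + (-5)*x + (7): Δ = 9905. Since Δ is not a rational square, the Galois group is not contained in A_3; it must be the full S_3 (irreducibility of the cubic rules out anything smaller).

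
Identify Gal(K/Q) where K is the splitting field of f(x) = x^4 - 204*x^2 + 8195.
Gal(K/Q) = V_4 (Klein four-group, Z/2Z × Z/2Z)

f factors as (x^2 - 149)(x^2 - 55), so the splitting field is K = Q(sqrt(149), sqrt(55)). The elements 149, 55, 8195 are all non-squares in Q, so sqrt(149) and sqrt(55) generate independent quadratic extensions. Thus [K:Q] = 4 and Gal(K/Q) is generated by the two order-2 automorphisms sqrt(149) ↦ -sqrt(149) and sqrt(55) ↦ -sqrt(55), giving V_4.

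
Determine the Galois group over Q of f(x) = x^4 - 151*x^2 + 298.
Gal(K/Q) = V_4 (Klein four-group, Z/2Z × Z/2Z)

f factors as (x^2 - 149)(x^2 - 2), so the splitting field is K = Q(sqrt(149), sqrt(2)). The elements 149, 2, 298 are all non-squares in Q, so sqrt(149) and sqrt(2) generate independent quadratic extensions. Thus [K:Q] = 4 and Gal(K/Q) is generated by the two order-2 automorphisms sqrt(149) ↦ -sqrt(149) and sqrt(2) ↦ -sqrt(2), giving V_4.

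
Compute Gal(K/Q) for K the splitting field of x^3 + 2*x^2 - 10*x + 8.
Gal(K/Q) = S_3 (symmetric group of order 6)

Compute the discriminant of x^3 + (2)*x^2 + (-10)*x + (8): Δ = -464. Since Δ is not a rational square, the Galois group is not contained in A_3; it must be the full S_3 (irreducibility of the cubic rules out anything smaller).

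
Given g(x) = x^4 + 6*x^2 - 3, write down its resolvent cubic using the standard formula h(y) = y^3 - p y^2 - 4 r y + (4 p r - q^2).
h(y) = y^3 - 6*y^2 + 12*y - 72

Identify coefficients: p = 6, q = 0, r = -3.
Plug into h(y) = y^3 - p y^2 - 4 r y + (4 p r - q^2):
  h(y) = y^3 - (6) y^2 - 4*(-3) y + (4*(6)*(-3) - (0)^2)
       = y^3 + (-6) y^2 + (12) y + (-72).
Simplifying: h(y) = y^3 - 6*y^2 + 12*y - 72.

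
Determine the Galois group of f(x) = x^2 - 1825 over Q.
Gal(K/Q) = Z/2Z (cyclic of order 2)

x^2 - 1825 is irreducible over Q since 1825 is not a rational square. The splitting field Q(sqrt(1825)) has degree 2 over Q, and its unique nontrivial automorphism is sqrt(1825) ↦ -sqrt(1825). Hence Gal(Q(sqrt(1825))/Q) = Z/2Z.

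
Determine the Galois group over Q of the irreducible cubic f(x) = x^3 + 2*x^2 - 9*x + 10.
Gal(K/Q) = S_3 (symmetric group of order 6)

Compute the discriminant of x^3 + (2)*x^2 + (-9)*x + (10): Δ = -3020. Since Δ is not a rational square, the Galois group is not contained in A_3; it must be the full S_3 (irreducibility of the cubic rules out anything smaller).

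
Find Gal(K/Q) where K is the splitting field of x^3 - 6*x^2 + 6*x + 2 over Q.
Gal(K/Q) = S_3 (symmetric group of order 6)

Compute the discriminant of x^3 + (-6)*x^2 + (6)*x + (2): Δ = 756. Since Δ is not a rational square, the Galois group is not contained in A_3; it must be the full S_3 (irreducibility of the cubic rules out anything smaller).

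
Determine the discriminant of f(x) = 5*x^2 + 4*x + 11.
Δ = -204

For a quadratic a x^2 + b x + c the discriminant is Δ = b^2 - 4ac = (4)^2 - 4*(5)*(11) = 16 - (220) = -204.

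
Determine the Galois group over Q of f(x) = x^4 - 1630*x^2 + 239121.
Gal(K/Q) = Z/2Z (cyclic of order 2)

f factors as (x^2 - 163)(x^2 - 1467), so the splitting field is K = Q(sqrt(163), sqrt(1467)). The squarefree part of 163 is 163 and the squarefree part of 1467 is also 163, so sqrt(163) and sqrt(1467) are both rational multiples of sqrt(163). Hence Q(sqrt(163)) = Q(sqrt(1467)) = Q(sqrt(163)), and the splitting field collapses to a single degree-2 extension with Galois group Z/2Z.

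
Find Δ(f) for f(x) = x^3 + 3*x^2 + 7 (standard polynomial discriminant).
Δ = -2079

For x^3 + a x^2 + b x + c the discriminant is Δ = 18 a b c - 4 a^3 c + a^2 b^2 - 4 b^3 - 27 c^2.
Plug a = 3, b = 0, c = 7:
  18*(3)*(0)*(7) - 4*(3)^3*(7) + (3)^2*(0)^2 - 4*(0)^3 - 27*(7)^2
  = 0 + (-756) + 0 + (0) + (-1323)
  = -2079.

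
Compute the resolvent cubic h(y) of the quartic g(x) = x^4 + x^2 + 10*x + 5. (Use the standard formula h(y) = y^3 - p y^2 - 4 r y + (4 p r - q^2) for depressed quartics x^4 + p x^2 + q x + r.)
h(y) = y^3 - y^2 - 20*y - 80

Identify coefficients: p = 1, q = 10, r = 5.
Plug into h(y) = y^3 - p y^2 - 4 r y + (4 p r - q^2):
  h(y) = y^3 - (1) y^2 - 4*(5) y + (4*(1)*(5) - (10)^2)
       = y^3 + (-1) y^2 + (-20) y + (-80).
Simplifying: h(y) = y^3 - y^2 - 20*y - 80.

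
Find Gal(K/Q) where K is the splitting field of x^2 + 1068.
Gal(K/Q) = Z/2Z (cyclic of order 2)

x^2 + 1068 is irreducible over Q since -1068 is not a rational square. The splitting field Q(sqrt(-1068)) has degree 2 over Q, and its unique nontrivial automorphism is sqrt(-1068) ↦ -sqrt(-1068). Hence Gal(Q(sqrt(-1068))/Q) = Z/2Z.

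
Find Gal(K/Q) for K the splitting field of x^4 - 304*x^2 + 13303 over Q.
Gal(K/Q) = V_4 (Klein four-group, Z/2Z × Z/2Z)

f factors as (x^2 - 53)(x^2 - 251), so the splitting field is K = Q(sqrt(53), sqrt(251)). The elements 53, 251, 13303 are all non-squares in Q, so sqrt(53) and sqrt(251) generate independent quadratic extensions. Thus [K:Q] = 4 and Gal(K/Q) is generated by the two order-2 automorphisms sqrt(53) ↦ -sqrt(53) and sqrt(251) ↦ -sqrt(251), giving V_4.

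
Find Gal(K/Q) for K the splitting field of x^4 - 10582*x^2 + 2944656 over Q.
Gal(K/Q) = Z/2Z (cyclic of order 2)

f factors as (x^2 - 286)(x^2 - 10296), so the splitting field is K = Q(sqrt(286), sqrt(10296)). The squarefree part of 286 is 286 and the squarefree part of 10296 is also 286, so sqrt(286) and sqrt(10296) are both rational multiples of sqrt(286). Hence Q(sqrt(286)) = Q(sqrt(10296)) = Q(sqrt(286)), and the splitting field collapses to a single degree-2 extension with Galois group Z/2Z.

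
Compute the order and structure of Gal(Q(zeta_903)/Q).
|Gal(Q(zeta_903)/Q)| = phi(903) = 504; group ≅ (Z/903Z)^* ≅ Z/2Z × Z/6Z × Z/42Z

The n-th cyclotomic polynomial Φ_903(x) is the minimal polynomial of zeta_903 over Q and has degree phi(903) = 504. So Q(zeta_903) is a degree-504 Galois extension with Galois group (Z/903Z)^*. By CRT, (Z/903Z)^* ≅ (Z/3Z)^* × (Z/7Z)^* × (Z/43Z)^*. Each prime-power unit group is (Z/3Z)^* ≅ Z/2Z; (Z/7Z)^* ≅ Z/6Z; (Z/43Z)^* ≅ Z/42Z. Hence Gal(Q(zeta_903)/Q) ≅ Z/2Z × Z/6Z × Z/42Z.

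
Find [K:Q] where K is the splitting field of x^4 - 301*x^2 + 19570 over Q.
[K:Q] = 4

f factors as (x^2 - 206)(x^2 - 95); the splitting field is K = Q(sqrt(206), sqrt(95)). Since 206, 95, and 19570 are all non-squares in Q, the three subfields Q(sqrt(206)), Q(sqrt(95)), Q(sqrt(19570)) are distinct degree-2 extensions, so [K:Q] = 4 (Klein four Galois group).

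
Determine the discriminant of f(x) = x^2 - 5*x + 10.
Δ = -15

For a quadratic a x^2 + b x + c the discriminant is Δ = b^2 - 4ac = (-5)^2 - 4*(1)*(10) = 25 - (40) = -15.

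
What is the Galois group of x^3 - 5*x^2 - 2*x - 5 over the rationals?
Gal(K/Q) = S_3 (symmetric group of order 6)

Compute the discriminant of x^3 + (-5)*x^2 + (-2)*x + (-5): Δ = -3943. Since Δ is not a rational square, the Galois group is not contained in A_3; it must be the full S_3 (irreducibility of the cubic rules out anything smaller).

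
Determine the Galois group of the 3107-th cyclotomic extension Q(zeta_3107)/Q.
|Gal(Q(zeta_3107)/Q)| = phi(3107) = 2856; group ≅ (Z/3107Z)^* ≅ Z/12Z × Z/238Z

The n-th cyclotomic polynomial Φ_3107(x) is the minimal polynomial of zeta_3107 over Q and has degree phi(3107) = 2856. So Q(zeta_3107) is a degree-2856 Galois extension with Galois group (Z/3107Z)^*. By CRT, (Z/3107Z)^* ≅ (Z/13Z)^* × (Z/239Z)^*. Each prime-power unit group is (Z/13Z)^* ≅ Z/12Z; (Z/239Z)^* ≅ Z/238Z. Hence Gal(Q(zeta_3107)/Q) ≅ Z/12Z × Z/238Z.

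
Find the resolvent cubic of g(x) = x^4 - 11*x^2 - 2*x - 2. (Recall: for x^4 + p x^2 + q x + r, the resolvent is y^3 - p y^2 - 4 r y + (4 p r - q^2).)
h(y) = y^3 + 11*y^2 + 8*y + 84

Identify coefficients: p = -11, q = -2, r = -2.
Plug into h(y) = y^3 - p y^2 - 4 r y + (4 p r - q^2):
  h(y) = y^3 - (-11) y^2 - 4*(-2) y + (4*(-11)*(-2) - (-2)^2)
       = y^3 + (11) y^2 + (8) y + (84).
Simplifying: h(y) = y^3 + 11*y^2 + 8*y + 84.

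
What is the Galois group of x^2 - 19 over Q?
Gal(K/Q) = Z/2Z (cyclic of order 2)

x^2 - 19 is irreducible over Q since 19 is not a rational square. The splitting field Q(sqrt(19)) has degree 2 over Q, and its unique nontrivial automorphism is sqrt(19) ↦ -sqrt(19). Hence Gal(Q(sqrt(19))/Q) = Z/2Z.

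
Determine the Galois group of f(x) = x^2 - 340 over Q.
Gal(K/Q) = Z/2Z (cyclic of order 2)

x^2 - 340 is irreducible over Q since 340 is not a rational square. The splitting field Q(sqrt(340)) has degree 2 over Q, and its unique nontrivial automorphism is sqrt(340) ↦ -sqrt(340). Hence Gal(Q(sqrt(340))/Q) = Z/2Z.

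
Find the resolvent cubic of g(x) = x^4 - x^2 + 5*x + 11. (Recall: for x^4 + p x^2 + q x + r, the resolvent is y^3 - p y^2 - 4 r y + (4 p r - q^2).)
h(y) = y^3 + y^2 - 44*y - 69

Identify coefficients: p = -1, q = 5, r = 11.
Plug into h(y) = y^3 - p y^2 - 4 r y + (4 p r - q^2):
  h(y) = y^3 - (-1) y^2 - 4*(11) y + (4*(-1)*(11) - (5)^2)
       = y^3 + (1) y^2 + (-44) y + (-69).
Simplifying: h(y) = y^3 + y^2 - 44*y - 69.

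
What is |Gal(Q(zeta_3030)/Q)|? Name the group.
|Gal(Q(zeta_3030)/Q)| = phi(3030) = 800; group ≅ (Z/3030Z)^* ≅ Z/2Z × Z/4Z × Z/100Z

The n-th cyclotomic polynomial Φ_3030(x) is the minimal polynomial of zeta_3030 over Q and has degree phi(3030) = 800. So Q(zeta_3030) is a degree-800 Galois extension with Galois group (Z/3030Z)^*. By CRT, (Z/3030Z)^* ≅ (Z/2Z)^* × (Z/3Z)^* × (Z/5Z)^* × (Z/101Z)^*. Each prime-power unit group is (Z/2Z)^* ≅ trivial group (order 1); (Z/3Z)^* ≅ Z/2Z; (Z/5Z)^* ≅ Z/4Z; (Z/101Z)^* ≅ Z/100Z. Hence Gal(Q(zeta_3030)/Q) ≅ Z/2Z × Z/4Z × Z/100Z.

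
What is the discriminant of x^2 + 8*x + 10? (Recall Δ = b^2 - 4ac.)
Δ = 24

For a quadratic a x^2 + b x + c the discriminant is Δ = b^2 - 4ac = (8)^2 - 4*(1)*(10) = 64 - (40) = 24.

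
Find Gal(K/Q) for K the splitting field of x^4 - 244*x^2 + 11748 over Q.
Gal(K/Q) = V_4 (Klein four-group, Z/2Z × Z/2Z)

f factors as (x^2 - 66)(x^2 - 178), so the splitting field is K = Q(sqrt(66), sqrt(178)). The elements 66, 178, 11748 are all non-squares in Q, so sqrt(66) and sqrt(178) generate independent quadratic extensions. Thus [K:Q] = 4 and Gal(K/Q) is generated by the two order-2 automorphisms sqrt(66) ↦ -sqrt(66) and sqrt(178) ↦ -sqrt(178), giving V_4.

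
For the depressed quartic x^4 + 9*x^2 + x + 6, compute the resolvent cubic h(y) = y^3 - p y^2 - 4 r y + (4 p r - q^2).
h(y) = y^3 - 9*y^2 - 24*y + 215

Identify coefficients: p = 9, q = 1, r = 6.
Plug into h(y) = y^3 - p y^2 - 4 r y + (4 p r - q^2):
  h(y) = y^3 - (9) y^2 - 4*(6) y + (4*(9)*(6) - (1)^2)
       = y^3 + (-9) y^2 + (-24) y + (215).
Simplifying: h(y) = y^3 - 9*y^2 - 24*y + 215.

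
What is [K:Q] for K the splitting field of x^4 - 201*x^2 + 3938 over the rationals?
[K:Q] = 4

f factors as (x^2 - 179)(x^2 - 22); the splitting field is K = Q(sqrt(179), sqrt(22)). Since 179, 22, and 3938 are all non-squares in Q, the three subfields Q(sqrt(179)), Q(sqrt(22)), Q(sqrt(3938)) are distinct degree-2 extensions, so [K:Q] = 4 (Klein four Galois group).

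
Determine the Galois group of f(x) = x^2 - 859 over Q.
Gal(K/Q) = Z/2Z (cyclic of order 2)

x^2 - 859 is irreducible over Q since 859 is not a rational square. The splitting field Q(sqrt(859)) has degree 2 over Q, and its unique nontrivial automorphism is sqrt(859) ↦ -sqrt(859). Hence Gal(Q(sqrt(859))/Q) = Z/2Z.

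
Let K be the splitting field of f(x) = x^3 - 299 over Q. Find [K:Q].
[K:Q] = 6

x^3 - 299 has one real root r = 299^(1/3) and two complex roots r*zeta_3, r*zeta_3^2 where zeta_3 = e^(2*pi*i/3). The splitting field is Q(r, zeta_3). [Q(r):Q] = 3 and [Q(zeta_3):Q] = 2 with gcd = 1, so [Q(r, zeta_3):Q] = 3 * 2 = 6.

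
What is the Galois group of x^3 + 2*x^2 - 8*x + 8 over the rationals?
Gal(K/Q) = S_3 (symmetric group of order 6)

Compute the discriminant of x^3 + (2)*x^2 + (-8)*x + (8): Δ = -1984. Since Δ is not a rational square, the Galois group is not contained in A_3; it must be the full S_3 (irreducibility of the cubic rules out anything smaller).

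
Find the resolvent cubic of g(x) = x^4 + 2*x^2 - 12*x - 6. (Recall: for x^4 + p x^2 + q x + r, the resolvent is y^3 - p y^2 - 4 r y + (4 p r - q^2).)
h(y) = y^3 - 2*y^2 + 24*y - 192

Identify coefficients: p = 2, q = -12, r = -6.
Plug into h(y) = y^3 - p y^2 - 4 r y + (4 p r - q^2):
  h(y) = y^3 - (2) y^2 - 4*(-6) y + (4*(2)*(-6) - (-12)^2)
       = y^3 + (-2) y^2 + (24) y + (-192).
Simplifying: h(y) = y^3 - 2*y^2 + 24*y - 192.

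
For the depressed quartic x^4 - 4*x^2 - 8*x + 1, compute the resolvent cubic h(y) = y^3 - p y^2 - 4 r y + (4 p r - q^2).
h(y) = y^3 + 4*y^2 - 4*y - 80

Identify coefficients: p = -4, q = -8, r = 1.
Plug into h(y) = y^3 - p y^2 - 4 r y + (4 p r - q^2):
  h(y) = y^3 - (-4) y^2 - 4*(1) y + (4*(-4)*(1) - (-8)^2)
       = y^3 + (4) y^2 + (-4) y + (-80).
Simplifying: h(y) = y^3 + 4*y^2 - 4*y - 80.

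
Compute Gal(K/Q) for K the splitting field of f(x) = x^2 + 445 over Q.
Gal(K/Q) = Z/2Z (cyclic of order 2)

x^2 + 445 is irreducible over Q since -445 is not a rational square. The splitting field Q(sqrt(-445)) has degree 2 over Q, and its unique nontrivial automorphism is sqrt(-445) ↦ -sqrt(-445). Hence Gal(Q(sqrt(-445))/Q) = Z/2Z.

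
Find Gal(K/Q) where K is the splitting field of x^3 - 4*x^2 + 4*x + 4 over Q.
Gal(K/Q) = S_3 (symmetric group of order 6)

Compute the discriminant of x^3 + (-4)*x^2 + (4)*x + (4): Δ = -560. Since Δ is not a rational square, the Galois group is not contained in A_3; it must be the full S_3 (irreducibility of the cubic rules out anything smaller).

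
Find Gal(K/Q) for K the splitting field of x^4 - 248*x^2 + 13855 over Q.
Gal(K/Q) = V_4 (Klein four-group, Z/2Z × Z/2Z)

f factors as (x^2 - 163)(x^2 - 85), so the splitting field is K = Q(sqrt(163), sqrt(85)). The elements 163, 85, 13855 are all non-squares in Q, so sqrt(163) and sqrt(85) generate independent quadratic extensions. Thus [K:Q] = 4 and Gal(K/Q) is generated by the two order-2 automorphisms sqrt(163) ↦ -sqrt(163) and sqrt(85) ↦ -sqrt(85), giving V_4.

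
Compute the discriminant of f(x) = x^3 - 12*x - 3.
Δ = 6669

For a depressed cubic x^3 + p x + q the discriminant is Δ = -4 p^3 - 27 q^2 = -4*(-12)^3 - 27*(-3)^2 = 6912 - 243 = 6669.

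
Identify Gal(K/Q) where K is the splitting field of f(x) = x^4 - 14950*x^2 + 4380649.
Gal(K/Q) = Z/2Z (cyclic of order 2)

f factors as (x^2 - 14651)(x^2 - 299), so the splitting field is K = Q(sqrt(14651), sqrt(299)). The squarefree part of 14651 is 299 and the squarefree part of 299 is also 299, so sqrt(14651) and sqrt(299) are both rational multiples of sqrt(299). Hence Q(sqrt(14651)) = Q(sqrt(299)) = Q(sqrt(299)), and the splitting field collapses to a single degree-2 extension with Galois group Z/2Z.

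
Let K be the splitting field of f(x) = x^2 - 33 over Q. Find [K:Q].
[K:Q] = 2

The polynomial x^2 - 33 is irreducible over Q since 33 is not a perfect square. Its splitting field is Q(sqrt(33)), which has degree 2 over Q.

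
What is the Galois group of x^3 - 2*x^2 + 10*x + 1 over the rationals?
Gal(K/Q) = S_3 (symmetric group of order 6)

Compute the discriminant of x^3 + (-2)*x^2 + (10)*x + (1): Δ = -3955. Since Δ is not a rational square, the Galois group is not contained in A_3; it must be the full S_3 (irreducibility of the cubic rules out anything smaller).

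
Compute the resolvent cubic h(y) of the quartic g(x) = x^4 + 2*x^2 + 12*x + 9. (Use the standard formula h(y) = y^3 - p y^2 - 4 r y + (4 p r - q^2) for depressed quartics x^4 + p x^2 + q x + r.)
h(y) = y^3 - 2*y^2 - 36*y - 72

Identify coefficients: p = 2, q = 12, r = 9.
Plug into h(y) = y^3 - p y^2 - 4 r y + (4 p r - q^2):
  h(y) = y^3 - (2) y^2 - 4*(9) y + (4*(2)*(9) - (12)^2)
       = y^3 + (-2) y^2 + (-36) y + (-72).
Simplifying: h(y) = y^3 - 2*y^2 - 36*y - 72.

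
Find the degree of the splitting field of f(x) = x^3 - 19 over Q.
[K:Q] = 6

x^3 - 19 has one real root r = 19^(1/3) and two complex roots r*zeta_3, r*zeta_3^2 where zeta_3 = e^(2*pi*i/3). The splitting field is Q(r, zeta_3). [Q(r):Q] = 3 and [Q(zeta_3):Q] = 2 with gcd = 1, so [Q(r, zeta_3):Q] = 3 * 2 = 6.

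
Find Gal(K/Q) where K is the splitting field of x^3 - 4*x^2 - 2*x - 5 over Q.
Gal(K/Q) = S_3 (symmetric group of order 6)

Compute the discriminant of x^3 + (-4)*x^2 + (-2)*x + (-5): Δ = -2579. Since Δ is not a rational square, the Galois group is not contained in A_3; it must be the full S_3 (irreducibility of the cubic rules out anything smaller).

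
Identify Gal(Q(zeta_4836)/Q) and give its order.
|Gal(Q(zeta_4836)/Q)| = phi(4836) = 1440; group ≅ (Z/4836Z)^* ≅ Z/2Z × Z/2Z × Z/12Z × Z/30Z

The n-th cyclotomic polynomial Φ_4836(x) is the minimal polynomial of zeta_4836 over Q and has degree phi(4836) = 1440. So Q(zeta_4836) is a degree-1440 Galois extension with Galois group (Z/4836Z)^*. By CRT, (Z/4836Z)^* ≅ (Z/4Z)^* × (Z/3Z)^* × (Z/13Z)^* × (Z/31Z)^*. Each prime-power unit group is (Z/4Z)^* ≅ Z/2Z; (Z/3Z)^* ≅ Z/2Z; (Z/13Z)^* ≅ Z/12Z; (Z/31Z)^* ≅ Z/30Z. Hence Gal(Q(zeta_4836)/Q) ≅ Z/2Z × Z/2Z × Z/12Z × Z/30Z.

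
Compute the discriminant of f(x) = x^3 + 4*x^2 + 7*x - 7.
Δ = -3647

For x^3 + a x^2 + b x + c the discriminant is Δ = 18 a b c - 4 a^3 c + a^2 b^2 - 4 b^3 - 27 c^2.
Plug a = 4, b = 7, c = -7:
  18*(4)*(7)*(-7) - 4*(4)^3*(-7) + (4)^2*(7)^2 - 4*(7)^3 - 27*(-7)^2
  = -3528 + (1792) + 784 + (-1372) + (-1323)
  = -3647.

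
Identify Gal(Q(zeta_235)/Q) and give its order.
|Gal(Q(zeta_235)/Q)| = phi(235) = 184; group ≅ (Z/235Z)^* ≅ Z/4Z × Z/46Z

The n-th cyclotomic polynomial Φ_235(x) is the minimal polynomial of zeta_235 over Q and has degree phi(235) = 184. So Q(zeta_235) is a degree-184 Galois extension with Galois group (Z/235Z)^*. By CRT, (Z/235Z)^* ≅ (Z/5Z)^* × (Z/47Z)^*. Each prime-power unit group is (Z/5Z)^* ≅ Z/4Z; (Z/47Z)^* ≅ Z/46Z. Hence Gal(Q(zeta_235)/Q) ≅ Z/4Z × Z/46Z.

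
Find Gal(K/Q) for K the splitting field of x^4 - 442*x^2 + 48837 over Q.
Gal(K/Q) = V_4 (Klein four-group, Z/2Z × Z/2Z)

f factors as (x^2 - 223)(x^2 - 219), so the splitting field is K = Q(sqrt(223), sqrt(219)). The elements 223, 219, 48837 are all non-squares in Q, so sqrt(223) and sqrt(219) generate independent quadratic extensions. Thus [K:Q] = 4 and Gal(K/Q) is generated by the two order-2 automorphisms sqrt(223) ↦ -sqrt(223) and sqrt(219) ↦ -sqrt(219), giving V_4.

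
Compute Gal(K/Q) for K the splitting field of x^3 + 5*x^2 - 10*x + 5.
Gal(K/Q) = S_3 (symmetric group of order 6)

Compute the discriminant of x^3 + (5)*x^2 + (-10)*x + (5): Δ = -1175. Since Δ is not a rational square, the Galois group is not contained in A_3; it must be the full S_3 (irreducibility of the cubic rules out anything smaller).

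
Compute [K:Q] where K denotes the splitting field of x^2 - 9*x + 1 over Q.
[K:Q] = 2

The discriminant of x^2 + (-9)*x + (1) is b^2 - 4c = 81 - (4) = 77. Since 77 is not a perfect square in Q, the polynomial is irreducible over Q. Its two roots generate a degree-2 extension, so [K:Q] = 2.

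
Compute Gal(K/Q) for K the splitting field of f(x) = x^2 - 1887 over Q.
Gal(K/Q) = Z/2Z (cyclic of order 2)

x^2 - 1887 is irreducible over Q since 1887 is not a rational square. The splitting field Q(sqrt(1887)) has degree 2 over Q, and its unique nontrivial automorphism is sqrt(1887) ↦ -sqrt(1887). Hence Gal(Q(sqrt(1887))/Q) = Z/2Z.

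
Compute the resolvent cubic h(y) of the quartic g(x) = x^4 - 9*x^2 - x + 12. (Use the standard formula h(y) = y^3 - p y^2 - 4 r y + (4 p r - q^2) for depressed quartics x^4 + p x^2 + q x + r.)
h(y) = y^3 + 9*y^2 - 48*y - 433

Identify coefficients: p = -9, q = -1, r = 12.
Plug into h(y) = y^3 - p y^2 - 4 r y + (4 p r - q^2):
  h(y) = y^3 - (-9) y^2 - 4*(12) y + (4*(-9)*(12) - (-1)^2)
       = y^3 + (9) y^2 + (-48) y + (-433).
Simplifying: h(y) = y^3 + 9*y^2 - 48*y - 433.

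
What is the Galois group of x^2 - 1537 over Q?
Gal(K/Q) = Z/2Z (cyclic of order 2)

x^2 - 1537 is irreducible over Q since 1537 is not a rational square. The splitting field Q(sqrt(1537)) has degree 2 over Q, and its unique nontrivial automorphism is sqrt(1537) ↦ -sqrt(1537). Hence Gal(Q(sqrt(1537))/Q) = Z/2Z.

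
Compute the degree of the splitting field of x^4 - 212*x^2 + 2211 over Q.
[K:Q] = 4

f factors as (x^2 - 201)(x^2 - 11); the splitting field is K = Q(sqrt(201), sqrt(11)). Since 201, 11, and 2211 are all non-squares in Q, the three subfields Q(sqrt(201)), Q(sqrt(11)), Q(sqrt(2211)) are distinct degree-2 extensions, so [K:Q] = 4 (Klein four Galois group).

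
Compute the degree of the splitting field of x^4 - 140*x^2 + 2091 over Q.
[K:Q] = 4

f factors as (x^2 - 123)(x^2 - 17); the splitting field is K = Q(sqrt(123), sqrt(17)). Since 123, 17, and 2091 are all non-squares in Q, the three subfields Q(sqrt(123)), Q(sqrt(17)), Q(sqrt(2091)) are distinct degree-2 extensions, so [K:Q] = 4 (Klein four Galois group).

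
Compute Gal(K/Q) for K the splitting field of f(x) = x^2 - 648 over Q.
Gal(K/Q) = Z/2Z (cyclic of order 2)

x^2 - 648 is irreducible over Q since 648 is not a rational square. The splitting field Q(sqrt(648)) has degree 2 over Q, and its unique nontrivial automorphism is sqrt(648) ↦ -sqrt(648). Hence Gal(Q(sqrt(648))/Q) = Z/2Z.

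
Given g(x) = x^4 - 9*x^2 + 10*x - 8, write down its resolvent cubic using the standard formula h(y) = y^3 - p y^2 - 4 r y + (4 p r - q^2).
h(y) = y^3 + 9*y^2 + 32*y + 188

Identify coefficients: p = -9, q = 10, r = -8.
Plug into h(y) = y^3 - p y^2 - 4 r y + (4 p r - q^2):
  h(y) = y^3 - (-9) y^2 - 4*(-8) y + (4*(-9)*(-8) - (10)^2)
       = y^3 + (9) y^2 + (32) y + (188).
Simplifying: h(y) = y^3 + 9*y^2 + 32*y + 188.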